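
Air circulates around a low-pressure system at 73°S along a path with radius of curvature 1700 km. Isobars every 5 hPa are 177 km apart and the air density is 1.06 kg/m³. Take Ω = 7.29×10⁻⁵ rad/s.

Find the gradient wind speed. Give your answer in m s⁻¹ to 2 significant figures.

Coriolis parameter at 73°S:
f = 2Ω sin φ = 2 × 7.29×10⁻⁵ × sin 73° = 1.39×10⁻⁴ s⁻¹
Pressure gradient: |∂P/∂n| = 500 Pa / 177000 m = 2.82×10⁻³ Pa/m
Geostrophic speed: V_g = |∂P/∂n|/(fρ) = 2.82×10⁻³/(1.39×10⁻⁴ × 1.06) = 19.1 m/s
Around a low, centrifugal force acts outward with Coriolis, so pressure-gradient force balances both:
(1/ρ)|∂P/∂n| = fV + V²/R  →  V² + fR·V − fR·V_g = 0
With fR = 1.39×10⁻⁴ × 1700×10³ m = 237 m/s:
V = [−fR + √((fR)² + 4 fR V_g)]/2 = [−237 + √(237² + 4×237×19.1)]/2 = 17.8 m/s
Subgeostrophic (V < V_g = 19.1 m/s), as expected around a low.

18 m s⁻¹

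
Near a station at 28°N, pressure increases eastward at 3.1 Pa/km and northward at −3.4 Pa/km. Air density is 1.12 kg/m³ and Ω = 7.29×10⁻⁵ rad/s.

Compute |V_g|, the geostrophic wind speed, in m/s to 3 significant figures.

60.0 m/s

Coriolis parameter at 28°N:
f = 2Ω sin φ = 2 × 7.29×10⁻⁵ × sin 28° = 6.84×10⁻⁵ s⁻¹
Component geostrophic relations (x east, y north):
u_g = −(1/(fρ)) ∂P/∂y,  v_g = (1/(fρ)) ∂P/∂x
u_g = −(−3.4×10⁻³)/(6.84×10⁻⁵ × 1.12) = 44.4 m/s;  v_g = (3.1×10⁻³)/(6.84×10⁻⁵ × 1.12) = 40.4 m/s
|V_g| = √(u_g² + v_g²) = 60.0 m/s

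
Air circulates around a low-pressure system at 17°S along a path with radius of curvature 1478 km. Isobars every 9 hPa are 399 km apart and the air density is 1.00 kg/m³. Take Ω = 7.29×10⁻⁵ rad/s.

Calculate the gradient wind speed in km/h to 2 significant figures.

Coriolis parameter at 17°S:
f = 2Ω sin φ = 2 × 7.29×10⁻⁵ × sin 17° = 4.26×10⁻⁵ s⁻¹
Pressure gradient: |∂P/∂n| = 900 Pa / 399000 m = 2.26×10⁻³ Pa/m
Geostrophic speed: V_g = |∂P/∂n|/(fρ) = 2.26×10⁻³/(4.26×10⁻⁵ × 1.00) = 52.9 m/s
Around a low, centrifugal force acts outward with Coriolis, so pressure-gradient force balances both:
(1/ρ)|∂P/∂n| = fV + V²/R  →  V² + fR·V − fR·V_g = 0
With fR = 4.26×10⁻⁵ × 1478×10³ m = 63.0 m/s:
V = [−fR + √((fR)² + 4 fR V_g)]/2 = [−63.0 + √(63.0² + 4×63.0×52.9)]/2 = 34.3 m/s
Subgeostrophic (V < V_g = 52.9 m/s), as expected around a low.
Converting: 34.3 m/s × 3.6 = 120 km/h

120 km/h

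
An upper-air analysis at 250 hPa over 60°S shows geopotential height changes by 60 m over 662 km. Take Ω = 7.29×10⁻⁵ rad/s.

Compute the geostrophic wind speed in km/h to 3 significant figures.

25.3 km/h

Coriolis parameter at 60°S:
f = 2Ω sin φ = 2 × 7.29×10⁻⁵ × sin 60° = 1.26×10⁻⁴ s⁻¹
Height gradient: |∂Z/∂n| = 60 m / 662000 m = 9.06×10⁻⁵
On a pressure surface, geostrophic balance gives V_g = (g/f)|∂Z/∂n|:
V_g = 9.81 × 9.06×10⁻⁵ / 1.26×10⁻⁴ = 7.04 m/s
Converting: 7.04 m/s × 3.6 = 25.3 km/h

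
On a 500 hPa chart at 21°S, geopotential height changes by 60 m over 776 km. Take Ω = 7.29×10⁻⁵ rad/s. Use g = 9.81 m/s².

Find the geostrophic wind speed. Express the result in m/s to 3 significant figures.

Coriolis parameter at 21°S:
f = 2Ω sin φ = 2 × 7.29×10⁻⁵ × sin 21° = 5.23×10⁻⁵ s⁻¹
Height gradient: |∂Z/∂n| = 60 m / 776000 m = 7.73×10⁻⁵
On a pressure surface, geostrophic balance gives V_g = (g/f)|∂Z/∂n|:
V_g = 9.81 × 7.73×10⁻⁵ / 5.23×10⁻⁵ = 14.5 m/s

14.5 m/s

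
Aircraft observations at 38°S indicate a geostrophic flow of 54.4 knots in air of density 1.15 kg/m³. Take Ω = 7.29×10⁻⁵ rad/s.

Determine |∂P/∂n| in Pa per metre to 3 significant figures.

Coriolis parameter at 38°S:
f = 2Ω sin φ = 2 × 7.29×10⁻⁵ × sin 38° = 8.98×10⁻⁵ s⁻¹
Wind speed in SI: 54.4 knots = 28.0 m/s
Geostrophic balance rearranged: |∂P/∂n| = f ρ V_g
|∂P/∂n| = 8.98×10⁻⁵ × 1.15 × 28.0 = 2.89×10⁻³ Pa/m

2.89×10⁻³ Pa/m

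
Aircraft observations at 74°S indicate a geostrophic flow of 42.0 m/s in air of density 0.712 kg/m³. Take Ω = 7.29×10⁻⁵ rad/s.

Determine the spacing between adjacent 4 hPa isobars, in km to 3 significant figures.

Coriolis parameter at 74°S:
f = 2Ω sin φ = 2 × 7.29×10⁻⁵ × sin 74° = 1.40×10⁻⁴ s⁻¹
Geostrophic balance rearranged: |∂P/∂n| = f ρ V_g
|∂P/∂n| = 1.40×10⁻⁴ × 0.712 × 42.0 = 4.19×10⁻³ Pa/m
Isobar spacing: Δn = ΔP/|∂P/∂n| = 400 Pa / 4.19×10⁻³ Pa/m = 95440 m ≈ 95.4 km

95.4 km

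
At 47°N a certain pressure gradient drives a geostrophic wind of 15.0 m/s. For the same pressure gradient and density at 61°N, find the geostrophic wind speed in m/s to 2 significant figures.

With the same pressure gradient and density, V_g ∝ 1/f ∝ 1/sin φ.
V₂ = V₁ · sin φ₁ / sin φ₂ = 15.0 × sin 47° / sin 61°
V₂ = 15.0 × 0.7314/0.8746 = 13 m/s

13 m/s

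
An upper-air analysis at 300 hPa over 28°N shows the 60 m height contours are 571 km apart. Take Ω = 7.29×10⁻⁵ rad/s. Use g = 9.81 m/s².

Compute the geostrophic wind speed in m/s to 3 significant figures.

Coriolis parameter at 28°N:
f = 2Ω sin φ = 2 × 7.29×10⁻⁵ × sin 28° = 6.84×10⁻⁵ s⁻¹
Height gradient: |∂Z/∂n| = 60 m / 571000 m = 1.05×10⁻⁴
On a pressure surface, geostrophic balance gives V_g = (g/f)|∂Z/∂n|:
V_g = 9.81 × 1.05×10⁻⁴ / 6.84×10⁻⁵ = 15.1 m/s

15.1 m/s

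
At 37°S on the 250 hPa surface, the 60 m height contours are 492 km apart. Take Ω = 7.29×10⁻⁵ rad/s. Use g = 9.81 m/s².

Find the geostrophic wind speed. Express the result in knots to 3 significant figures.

Coriolis parameter at 37°S:
f = 2Ω sin φ = 2 × 7.29×10⁻⁵ × sin 37° = 8.77×10⁻⁵ s⁻¹
Height gradient: |∂Z/∂n| = 60 m / 492000 m = 1.22×10⁻⁴
On a pressure surface, geostrophic balance gives V_g = (g/f)|∂Z/∂n|:
V_g = 9.81 × 1.22×10⁻⁴ / 8.77×10⁻⁵ = 13.6 m/s
Converting: 13.6 m/s × 1.944 = 26.5 knots

26.5 knots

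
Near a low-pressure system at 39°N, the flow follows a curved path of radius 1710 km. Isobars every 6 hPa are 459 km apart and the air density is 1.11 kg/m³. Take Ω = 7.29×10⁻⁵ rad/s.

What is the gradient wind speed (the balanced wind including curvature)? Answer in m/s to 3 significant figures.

Coriolis parameter at 39°N:
f = 2Ω sin φ = 2 × 7.29×10⁻⁵ × sin 39° = 9.18×10⁻⁵ s⁻¹
Pressure gradient: |∂P/∂n| = 600 Pa / 459000 m = 1.31×10⁻³ Pa/m
Geostrophic speed: V_g = |∂P/∂n|/(fρ) = 1.31×10⁻³/(9.18×10⁻⁵ × 1.11) = 12.8 m/s
Around a low, centrifugal force acts outward with Coriolis, so pressure-gradient force balances both:
(1/ρ)|∂P/∂n| = fV + V²/R  →  V² + fR·V − fR·V_g = 0
With fR = 9.18×10⁻⁵ × 1710×10³ m = 157 m/s:
V = [−fR + √((fR)² + 4 fR V_g)]/2 = [−157 + √(157² + 4×157×12.8)]/2 = 11.9 m/s
Subgeostrophic (V < V_g = 12.8 m/s), as expected around a low.

11.9 m/s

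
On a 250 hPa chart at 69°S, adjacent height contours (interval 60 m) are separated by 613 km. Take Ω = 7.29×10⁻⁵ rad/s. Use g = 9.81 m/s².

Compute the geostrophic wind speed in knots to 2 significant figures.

Coriolis parameter at 69°S:
f = 2Ω sin φ = 2 × 7.29×10⁻⁵ × sin 69° = 1.36×10⁻⁴ s⁻¹
Height gradient: |∂Z/∂n| = 60 m / 613000 m = 9.79×10⁻⁵
On a pressure surface, geostrophic balance gives V_g = (g/f)|∂Z/∂n|:
V_g = 9.81 × 9.79×10⁻⁵ / 1.36×10⁻⁴ = 7.05 m/s
Converting: 7.05 m/s × 1.944 = 14 knots

14 knots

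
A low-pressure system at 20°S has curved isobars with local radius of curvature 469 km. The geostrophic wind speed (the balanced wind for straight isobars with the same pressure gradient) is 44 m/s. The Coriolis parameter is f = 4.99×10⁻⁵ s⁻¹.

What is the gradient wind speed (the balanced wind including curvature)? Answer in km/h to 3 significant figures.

80.8 km/h

Around a low, centrifugal force acts outward with Coriolis, so pressure-gradient force balances both:
(1/ρ)|∂P/∂n| = fV + V²/R  →  V² + fR·V − fR·V_g = 0
With fR = 4.99×10⁻⁵ × 469×10³ m = 23.4 m/s:
V = [−fR + √((fR)² + 4 fR V_g)]/2 = [−23.4 + √(23.4² + 4×23.4×44)]/2 = 22.5 m/s
Subgeostrophic (V < V_g = 44 m/s), as expected around a low.
Converting: 22.5 m/s × 3.6 = 80.8 km/h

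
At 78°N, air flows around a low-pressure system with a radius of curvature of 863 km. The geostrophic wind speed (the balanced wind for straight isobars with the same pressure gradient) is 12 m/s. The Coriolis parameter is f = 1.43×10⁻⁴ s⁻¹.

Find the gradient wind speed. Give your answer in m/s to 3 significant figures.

11.0 m/s

Around a low, centrifugal force acts outward with Coriolis, so pressure-gradient force balances both:
(1/ρ)|∂P/∂n| = fV + V²/R  →  V² + fR·V − fR·V_g = 0
With fR = 1.43×10⁻⁴ × 863×10³ m = 123 m/s:
V = [−fR + √((fR)² + 4 fR V_g)]/2 = [−123 + √(123² + 4×123×12)]/2 = 11 m/s
Subgeostrophic (V < V_g = 12 m/s), as expected around a low.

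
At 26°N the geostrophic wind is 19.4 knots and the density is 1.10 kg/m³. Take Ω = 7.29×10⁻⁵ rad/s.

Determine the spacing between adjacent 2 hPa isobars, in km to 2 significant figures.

Coriolis parameter at 26°N:
f = 2Ω sin φ = 2 × 7.29×10⁻⁵ × sin 26° = 6.39×10⁻⁵ s⁻¹
Wind speed in SI: 19.4 knots = 9.98 m/s
Geostrophic balance rearranged: |∂P/∂n| = f ρ V_g
|∂P/∂n| = 6.39×10⁻⁵ × 1.10 × 9.98 = 7.02×10⁻⁴ Pa/m
Isobar spacing: Δn = ΔP/|∂P/∂n| = 200 Pa / 7.02×10⁻⁴ Pa/m = 285035 m ≈ 290 km

290 km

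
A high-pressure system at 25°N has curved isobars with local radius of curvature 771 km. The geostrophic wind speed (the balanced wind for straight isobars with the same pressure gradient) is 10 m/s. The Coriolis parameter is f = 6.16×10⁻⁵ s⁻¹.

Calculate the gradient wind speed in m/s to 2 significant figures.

Around a high, pressure-gradient force acts outward with centrifugal, so Coriolis balances both:
fV = (1/ρ)|∂P/∂n| + V²/R  →  V² − fR·V + fR·V_g = 0
With fR = 6.16×10⁻⁵ × 771×10³ m = 47.5 m/s:
V = [fR − √((fR)² − 4 fR V_g)]/2 = [47.5 − √(47.5² − 4×47.5×10)]/2 = 14.3 m/s
Supergeostrophic (V > V_g = 10 m/s), as expected around a high.

14 m/s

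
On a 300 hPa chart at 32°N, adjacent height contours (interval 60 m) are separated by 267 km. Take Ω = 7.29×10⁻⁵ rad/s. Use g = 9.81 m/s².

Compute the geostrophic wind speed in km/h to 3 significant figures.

103 km/h

Coriolis parameter at 32°N:
f = 2Ω sin φ = 2 × 7.29×10⁻⁵ × sin 32° = 7.73×10⁻⁵ s⁻¹
Height gradient: |∂Z/∂n| = 60 m / 267000 m = 2.25×10⁻⁴
On a pressure surface, geostrophic balance gives V_g = (g/f)|∂Z/∂n|:
V_g = 9.81 × 2.25×10⁻⁴ / 7.73×10⁻⁵ = 28.5 m/s
Converting: 28.5 m/s × 3.6 = 103 km/h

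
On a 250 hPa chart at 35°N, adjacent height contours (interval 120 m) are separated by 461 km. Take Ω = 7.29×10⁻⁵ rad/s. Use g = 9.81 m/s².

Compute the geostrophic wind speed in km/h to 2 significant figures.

Coriolis parameter at 35°N:
f = 2Ω sin φ = 2 × 7.29×10⁻⁵ × sin 35° = 8.36×10⁻⁵ s⁻¹
Height gradient: |∂Z/∂n| = 120 m / 461000 m = 2.60×10⁻⁴
On a pressure surface, geostrophic balance gives V_g = (g/f)|∂Z/∂n|:
V_g = 9.81 × 2.60×10⁻⁴ / 8.36×10⁻⁵ = 30.5 m/s
Converting: 30.5 m/s × 3.6 = 110 km/h

110 km/h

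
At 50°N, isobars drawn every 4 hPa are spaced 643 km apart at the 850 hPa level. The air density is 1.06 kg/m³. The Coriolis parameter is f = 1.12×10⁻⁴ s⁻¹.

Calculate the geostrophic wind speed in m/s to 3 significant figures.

5.24 m/s

Pressure gradient: |∂P/∂n| = 400 Pa / 643000 m = 6.22×10⁻⁴ Pa/m
Geostrophic balance (pressure-gradient force = Coriolis force):
V_g = (1/(fρ)) |∂P/∂n| = 6.22×10⁻⁴ / (1.12×10⁻⁴ × 1.06) = 5.24 m/s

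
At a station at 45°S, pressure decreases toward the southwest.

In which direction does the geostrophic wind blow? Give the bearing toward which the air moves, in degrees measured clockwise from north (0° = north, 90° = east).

135°

The pressure-gradient force points toward the southwest (bearing 225°).
Geostrophic balance: in the Southern Hemisphere the Coriolis force deflects motion to the left, so the geostrophic wind blows 90° to the left of the pressure-gradient force (low pressure on the right).
Rotating 225° by 90° counterclockwise gives 135° — the wind blows toward the southeast.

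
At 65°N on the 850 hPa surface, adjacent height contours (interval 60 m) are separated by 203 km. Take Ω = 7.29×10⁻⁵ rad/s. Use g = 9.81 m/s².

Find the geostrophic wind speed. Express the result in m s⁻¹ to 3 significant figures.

Coriolis parameter at 65°N:
f = 2Ω sin φ = 2 × 7.29×10⁻⁵ × sin 65° = 1.32×10⁻⁴ s⁻¹
Height gradient: |∂Z/∂n| = 60 m / 203000 m = 2.96×10⁻⁴
On a pressure surface, geostrophic balance gives V_g = (g/f)|∂Z/∂n|:
V_g = 9.81 × 2.96×10⁻⁴ / 1.32×10⁻⁴ = 21.9 m/s

21.9 m s⁻¹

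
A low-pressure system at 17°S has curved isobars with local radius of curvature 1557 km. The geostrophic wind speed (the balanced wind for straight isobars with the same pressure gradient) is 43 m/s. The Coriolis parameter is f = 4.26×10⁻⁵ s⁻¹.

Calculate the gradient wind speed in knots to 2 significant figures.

58 knots

Around a low, centrifugal force acts outward with Coriolis, so pressure-gradient force balances both:
(1/ρ)|∂P/∂n| = fV + V²/R  →  V² + fR·V − fR·V_g = 0
With fR = 4.26×10⁻⁵ × 1557×10³ m = 66.3 m/s:
V = [−fR + √((fR)² + 4 fR V_g)]/2 = [−66.3 + √(66.3² + 4×66.3×43)]/2 = 29.7 m/s
Subgeostrophic (V < V_g = 43 m/s), as expected around a low.
Converting: 29.7 m/s × 1.944 = 58 knots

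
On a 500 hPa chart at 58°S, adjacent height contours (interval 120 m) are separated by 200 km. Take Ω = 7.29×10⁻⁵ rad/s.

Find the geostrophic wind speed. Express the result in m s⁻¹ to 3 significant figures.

47.6 m s⁻¹

Coriolis parameter at 58°S:
f = 2Ω sin φ = 2 × 7.29×10⁻⁵ × sin 58° = 1.24×10⁻⁴ s⁻¹
Height gradient: |∂Z/∂n| = 120 m / 200000 m = 6.00×10⁻⁴
On a pressure surface, geostrophic balance gives V_g = (g/f)|∂Z/∂n|:
V_g = 9.81 × 6.00×10⁻⁴ / 1.24×10⁻⁴ = 47.6 m/s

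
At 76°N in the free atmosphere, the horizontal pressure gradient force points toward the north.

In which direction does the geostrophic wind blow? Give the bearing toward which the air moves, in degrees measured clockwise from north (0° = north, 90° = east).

The pressure-gradient force points toward the north (bearing 000°).
Geostrophic balance: in the Northern Hemisphere the Coriolis force deflects motion to the right, so the geostrophic wind blows 90° to the right of the pressure-gradient force (low pressure on the left).
Rotating 000° by 90° clockwise gives 090° — the wind blows toward the east.

090°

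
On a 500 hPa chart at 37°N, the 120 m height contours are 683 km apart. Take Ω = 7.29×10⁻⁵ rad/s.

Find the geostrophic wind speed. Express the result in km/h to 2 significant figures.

71 km/h

Coriolis parameter at 37°N:
f = 2Ω sin φ = 2 × 7.29×10⁻⁵ × sin 37° = 8.77×10⁻⁵ s⁻¹
Height gradient: |∂Z/∂n| = 120 m / 683000 m = 1.76×10⁻⁴
On a pressure surface, geostrophic balance gives V_g = (g/f)|∂Z/∂n|:
V_g = 9.81 × 1.76×10⁻⁴ / 8.77×10⁻⁵ = 19.6 m/s
Converting: 19.6 m/s × 3.6 = 71 km/h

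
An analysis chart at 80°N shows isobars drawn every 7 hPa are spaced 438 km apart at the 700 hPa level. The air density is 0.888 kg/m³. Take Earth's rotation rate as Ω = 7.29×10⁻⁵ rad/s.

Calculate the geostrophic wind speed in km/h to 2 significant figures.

45 km/h

Coriolis parameter at 80°N:
f = 2Ω sin φ = 2 × 7.29×10⁻⁵ × sin 80° = 1.44×10⁻⁴ s⁻¹
Pressure gradient: |∂P/∂n| = 700 Pa / 438000 m = 1.60×10⁻³ Pa/m
Geostrophic balance (pressure-gradient force = Coriolis force):
V_g = (1/(fρ)) |∂P/∂n| = 1.60×10⁻³ / (1.44×10⁻⁴ × 0.888) = 12.5 m/s
Converting: 12.5 m/s × 3.6 = 45 km/h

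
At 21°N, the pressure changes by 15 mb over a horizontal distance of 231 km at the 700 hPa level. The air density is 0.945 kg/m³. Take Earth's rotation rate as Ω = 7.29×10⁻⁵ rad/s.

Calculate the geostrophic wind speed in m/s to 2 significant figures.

Coriolis parameter at 21°N:
f = 2Ω sin φ = 2 × 7.29×10⁻⁵ × sin 21° = 5.23×10⁻⁵ s⁻¹
Pressure gradient: |∂P/∂n| = 1500 Pa / 231000 m = 6.49×10⁻³ Pa/m
Geostrophic balance (pressure-gradient force = Coriolis force):
V_g = (1/(fρ)) |∂P/∂n| = 6.49×10⁻³ / (5.23×10⁻⁵ × 0.945) = 132 m/s

130 m/s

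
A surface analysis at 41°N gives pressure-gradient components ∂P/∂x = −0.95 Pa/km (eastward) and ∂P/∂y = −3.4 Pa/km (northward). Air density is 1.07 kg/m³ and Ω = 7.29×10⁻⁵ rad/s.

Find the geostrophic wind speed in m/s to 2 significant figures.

Coriolis parameter at 41°N:
f = 2Ω sin φ = 2 × 7.29×10⁻⁵ × sin 41° = 9.57×10⁻⁵ s⁻¹
Component geostrophic relations (x east, y north):
u_g = −(1/(fρ)) ∂P/∂y,  v_g = (1/(fρ)) ∂P/∂x
u_g = −(−3.4×10⁻³)/(9.57×10⁻⁵ × 1.07) = 33.2 m/s;  v_g = (−0.95×10⁻³)/(9.57×10⁻⁵ × 1.07) = −9.28 m/s
|V_g| = √(u_g² + v_g²) = 34.5 m/s

34 m/s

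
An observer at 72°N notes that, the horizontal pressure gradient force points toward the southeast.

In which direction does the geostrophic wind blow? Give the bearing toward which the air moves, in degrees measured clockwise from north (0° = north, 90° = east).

The pressure-gradient force points toward the southeast (bearing 135°).
Geostrophic balance: in the Northern Hemisphere the Coriolis force deflects motion to the right, so the geostrophic wind blows 90° to the right of the pressure-gradient force (low pressure on the left).
Rotating 135° by 90° clockwise gives 225° — the wind blows toward the southwest.

225°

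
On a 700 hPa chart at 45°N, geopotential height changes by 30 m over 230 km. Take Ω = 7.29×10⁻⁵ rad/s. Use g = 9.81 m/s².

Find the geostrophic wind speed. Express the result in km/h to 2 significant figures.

45 km/h

Coriolis parameter at 45°N:
f = 2Ω sin φ = 2 × 7.29×10⁻⁵ × sin 45° = 1.03×10⁻⁴ s⁻¹
Height gradient: |∂Z/∂n| = 30 m / 230000 m = 1.30×10⁻⁴
On a pressure surface, geostrophic balance gives V_g = (g/f)|∂Z/∂n|:
V_g = 9.81 × 1.30×10⁻⁴ / 1.03×10⁻⁴ = 12.4 m/s
Converting: 12.4 m/s × 3.6 = 45 km/h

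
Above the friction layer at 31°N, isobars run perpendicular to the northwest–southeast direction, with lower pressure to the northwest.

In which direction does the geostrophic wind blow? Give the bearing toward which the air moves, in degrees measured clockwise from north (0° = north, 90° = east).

The pressure-gradient force points toward the northwest (bearing 315°).
Geostrophic balance: in the Northern Hemisphere the Coriolis force deflects motion to the right, so the geostrophic wind blows 90° to the right of the pressure-gradient force (low pressure on the left).
Rotating 315° by 90° clockwise gives 045° — the wind blows toward the northeast.

045°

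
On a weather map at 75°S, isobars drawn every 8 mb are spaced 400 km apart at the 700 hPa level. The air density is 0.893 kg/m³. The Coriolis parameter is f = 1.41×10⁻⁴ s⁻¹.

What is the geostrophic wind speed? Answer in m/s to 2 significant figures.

Pressure gradient: |∂P/∂n| = 800 Pa / 400000 m = 2.00×10⁻³ Pa/m
Geostrophic balance (pressure-gradient force = Coriolis force):
V_g = (1/(fρ)) |∂P/∂n| = 2.00×10⁻³ / (1.41×10⁻⁴ × 0.893) = 15.9 m/s

16 m/s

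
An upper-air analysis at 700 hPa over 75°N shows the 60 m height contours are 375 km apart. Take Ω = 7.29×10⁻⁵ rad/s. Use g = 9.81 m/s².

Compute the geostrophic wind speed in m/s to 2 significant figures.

11 m/s

Coriolis parameter at 75°N:
f = 2Ω sin φ = 2 × 7.29×10⁻⁵ × sin 75° = 1.41×10⁻⁴ s⁻¹
Height gradient: |∂Z/∂n| = 60 m / 375000 m = 1.60×10⁻⁴
On a pressure surface, geostrophic balance gives V_g = (g/f)|∂Z/∂n|:
V_g = 9.81 × 1.60×10⁻⁴ / 1.41×10⁻⁴ = 11.1 m/s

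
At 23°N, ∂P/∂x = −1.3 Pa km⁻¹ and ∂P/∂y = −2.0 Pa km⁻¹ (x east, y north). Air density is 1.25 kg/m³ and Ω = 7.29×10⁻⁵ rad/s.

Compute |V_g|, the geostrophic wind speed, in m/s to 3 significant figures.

Coriolis parameter at 23°N:
f = 2Ω sin φ = 2 × 7.29×10⁻⁵ × sin 23° = 5.70×10⁻⁵ s⁻¹
Component geostrophic relations (x east, y north):
u_g = −(1/(fρ)) ∂P/∂y,  v_g = (1/(fρ)) ∂P/∂x
u_g = −(−2.0×10⁻³)/(5.70×10⁻⁵ × 1.25) = 28.1 m/s;  v_g = (−1.3×10⁻³)/(5.70×10⁻⁵ × 1.25) = −18.3 m/s
|V_g| = √(u_g² + v_g²) = 33.5 m/s

33.5 m/s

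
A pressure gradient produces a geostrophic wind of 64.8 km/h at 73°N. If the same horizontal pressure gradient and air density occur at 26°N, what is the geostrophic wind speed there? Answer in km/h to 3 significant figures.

With the same pressure gradient and density, V_g ∝ 1/f ∝ 1/sin φ.
V₂ = V₁ · sin φ₁ / sin φ₂ = 64.8 × sin 73° / sin 26°
V₂ = 64.8 × 0.9563/0.4384 = 141 km/h

141 km/h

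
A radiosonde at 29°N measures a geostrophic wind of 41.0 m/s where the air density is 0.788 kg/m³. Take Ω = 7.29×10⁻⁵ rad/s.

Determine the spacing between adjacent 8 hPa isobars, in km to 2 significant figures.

350 km

Coriolis parameter at 29°N:
f = 2Ω sin φ = 2 × 7.29×10⁻⁵ × sin 29° = 7.07×10⁻⁵ s⁻¹
Geostrophic balance rearranged: |∂P/∂n| = f ρ V_g
|∂P/∂n| = 7.07×10⁻⁵ × 0.788 × 41.0 = 2.28×10⁻³ Pa/m
Isobar spacing: Δn = ΔP/|∂P/∂n| = 800 Pa / 2.28×10⁻³ Pa/m = 350309 m ≈ 350 km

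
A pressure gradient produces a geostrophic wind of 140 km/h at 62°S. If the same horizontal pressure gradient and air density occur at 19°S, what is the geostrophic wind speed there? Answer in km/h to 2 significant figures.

380 km/h

With the same pressure gradient and density, V_g ∝ 1/f ∝ 1/sin φ.
V₂ = V₁ · sin φ₁ / sin φ₂ = 140 × sin 62° / sin 19°
V₂ = 140 × 0.8829/0.3256 = 380 km/h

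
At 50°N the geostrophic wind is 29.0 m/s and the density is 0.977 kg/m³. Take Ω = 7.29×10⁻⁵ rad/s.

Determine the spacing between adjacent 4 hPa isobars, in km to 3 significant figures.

126 km

Coriolis parameter at 50°N:
f = 2Ω sin φ = 2 × 7.29×10⁻⁵ × sin 50° = 1.12×10⁻⁴ s⁻¹
Geostrophic balance rearranged: |∂P/∂n| = f ρ V_g
|∂P/∂n| = 1.12×10⁻⁴ × 0.977 × 29.0 = 3.16×10⁻³ Pa/m
Isobar spacing: Δn = ΔP/|∂P/∂n| = 400 Pa / 3.16×10⁻³ Pa/m = 126403 m ≈ 126 km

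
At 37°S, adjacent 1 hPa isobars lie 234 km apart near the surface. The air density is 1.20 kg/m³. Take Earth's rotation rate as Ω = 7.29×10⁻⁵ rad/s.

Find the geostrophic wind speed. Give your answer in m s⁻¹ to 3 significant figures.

4.06 m s⁻¹

Coriolis parameter at 37°S:
f = 2Ω sin φ = 2 × 7.29×10⁻⁵ × sin 37° = 8.77×10⁻⁵ s⁻¹
Pressure gradient: |∂P/∂n| = 100 Pa / 234000 m = 4.27×10⁻⁴ Pa/m
Geostrophic balance (pressure-gradient force = Coriolis force):
V_g = (1/(fρ)) |∂P/∂n| = 4.27×10⁻⁴ / (8.77×10⁻⁵ × 1.20) = 4.06 m/s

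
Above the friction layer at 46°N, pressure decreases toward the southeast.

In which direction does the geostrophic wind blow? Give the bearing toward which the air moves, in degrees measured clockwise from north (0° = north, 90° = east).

225°

The pressure-gradient force points toward the southeast (bearing 135°).
Geostrophic balance: in the Northern Hemisphere the Coriolis force deflects motion to the right, so the geostrophic wind blows 90° to the right of the pressure-gradient force (low pressure on the left).
Rotating 135° by 90° clockwise gives 225° — the wind blows toward the southwest.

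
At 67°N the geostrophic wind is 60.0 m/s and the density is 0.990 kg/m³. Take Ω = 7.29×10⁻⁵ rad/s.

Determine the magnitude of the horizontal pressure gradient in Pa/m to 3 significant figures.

7.97×10⁻³ Pa/m

Coriolis parameter at 67°N:
f = 2Ω sin φ = 2 × 7.29×10⁻⁵ × sin 67° = 1.34×10⁻⁴ s⁻¹
Geostrophic balance rearranged: |∂P/∂n| = f ρ V_g
|∂P/∂n| = 1.34×10⁻⁴ × 0.990 × 60.0 = 7.97×10⁻³ Pa/m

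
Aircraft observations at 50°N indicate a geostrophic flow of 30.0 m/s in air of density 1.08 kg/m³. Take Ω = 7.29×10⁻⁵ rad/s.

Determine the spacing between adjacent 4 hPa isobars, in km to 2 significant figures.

110 km

Coriolis parameter at 50°N:
f = 2Ω sin φ = 2 × 7.29×10⁻⁵ × sin 50° = 1.12×10⁻⁴ s⁻¹
Geostrophic balance rearranged: |∂P/∂n| = f ρ V_g
|∂P/∂n| = 1.12×10⁻⁴ × 1.08 × 30.0 = 3.62×10⁻³ Pa/m
Isobar spacing: Δn = ΔP/|∂P/∂n| = 400 Pa / 3.62×10⁻³ Pa/m = 110536 m ≈ 110 km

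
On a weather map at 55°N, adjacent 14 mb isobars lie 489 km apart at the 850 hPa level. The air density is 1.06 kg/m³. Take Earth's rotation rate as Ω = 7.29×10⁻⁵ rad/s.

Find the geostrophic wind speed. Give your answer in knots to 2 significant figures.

44 knots

Coriolis parameter at 55°N:
f = 2Ω sin φ = 2 × 7.29×10⁻⁵ × sin 55° = 1.19×10⁻⁴ s⁻¹
Pressure gradient: |∂P/∂n| = 1400 Pa / 489000 m = 2.86×10⁻³ Pa/m
Geostrophic balance (pressure-gradient force = Coriolis force):
V_g = (1/(fρ)) |∂P/∂n| = 2.86×10⁻³ / (1.19×10⁻⁴ × 1.06) = 22.6 m/s
Converting: 22.6 m/s × 1.944 = 44 knots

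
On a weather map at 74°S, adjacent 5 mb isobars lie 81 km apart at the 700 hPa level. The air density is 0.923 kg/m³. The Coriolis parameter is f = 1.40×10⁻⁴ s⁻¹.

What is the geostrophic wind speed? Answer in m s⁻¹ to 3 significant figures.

47.8 m s⁻¹

Pressure gradient: |∂P/∂n| = 500 Pa / 81000 m = 6.17×10⁻³ Pa/m
Geostrophic balance (pressure-gradient force = Coriolis force):
V_g = (1/(fρ)) |∂P/∂n| = 6.17×10⁻³ / (1.40×10⁻⁴ × 0.923) = 47.8 m/s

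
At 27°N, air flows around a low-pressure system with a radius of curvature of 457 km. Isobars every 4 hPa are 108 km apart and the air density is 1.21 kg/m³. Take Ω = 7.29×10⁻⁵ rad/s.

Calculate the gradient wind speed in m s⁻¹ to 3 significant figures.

Coriolis parameter at 27°N:
f = 2Ω sin φ = 2 × 7.29×10⁻⁵ × sin 27° = 6.62×10⁻⁵ s⁻¹
Pressure gradient: |∂P/∂n| = 400 Pa / 108000 m = 3.70×10⁻³ Pa/m
Geostrophic speed: V_g = |∂P/∂n|/(fρ) = 3.70×10⁻³/(6.62×10⁻⁵ × 1.21) = 46.2 m/s
Around a low, centrifugal force acts outward with Coriolis, so pressure-gradient force balances both:
(1/ρ)|∂P/∂n| = fV + V²/R  →  V² + fR·V − fR·V_g = 0
With fR = 6.62×10⁻⁵ × 457×10³ m = 30.2 m/s:
V = [−fR + √((fR)² + 4 fR V_g)]/2 = [−30.2 + √(30.2² + 4×30.2×46.2)]/2 = 25.2 m/s
Subgeostrophic (V < V_g = 46.2 m/s), as expected around a low.

25.2 m s⁻¹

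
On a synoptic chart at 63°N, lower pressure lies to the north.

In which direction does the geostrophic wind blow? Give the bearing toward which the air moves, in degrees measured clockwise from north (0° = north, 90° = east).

090°

The pressure-gradient force points toward the north (bearing 000°).
Geostrophic balance: in the Northern Hemisphere the Coriolis force deflects motion to the right, so the geostrophic wind blows 90° to the right of the pressure-gradient force (low pressure on the left).
Rotating 000° by 90° clockwise gives 090° — the wind blows toward the east.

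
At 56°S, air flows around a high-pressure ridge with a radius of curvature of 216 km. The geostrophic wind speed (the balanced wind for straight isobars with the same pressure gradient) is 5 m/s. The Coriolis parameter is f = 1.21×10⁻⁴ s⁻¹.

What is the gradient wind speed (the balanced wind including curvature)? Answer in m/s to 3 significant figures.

Around a high, pressure-gradient force acts outward with centrifugal, so Coriolis balances both:
fV = (1/ρ)|∂P/∂n| + V²/R  →  V² − fR·V + fR·V_g = 0
With fR = 1.21×10⁻⁴ × 216×10³ m = 26.1 m/s:
V = [fR − √((fR)² − 4 fR V_g)]/2 = [26.1 − √(26.1² − 4×26.1×5)]/2 = 6.74 m/s
Supergeostrophic (V > V_g = 5 m/s), as expected around a high.

6.74 m/s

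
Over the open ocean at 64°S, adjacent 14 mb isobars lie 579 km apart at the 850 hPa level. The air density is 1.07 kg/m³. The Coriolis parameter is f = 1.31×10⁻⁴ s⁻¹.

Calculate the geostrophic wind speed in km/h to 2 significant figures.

62 km/h

Pressure gradient: |∂P/∂n| = 1400 Pa / 579000 m = 2.42×10⁻³ Pa/m
Geostrophic balance (pressure-gradient force = Coriolis force):
V_g = (1/(fρ)) |∂P/∂n| = 2.42×10⁻³ / (1.31×10⁻⁴ × 1.07) = 17.3 m/s
Converting: 17.3 m/s × 3.6 = 62 km/h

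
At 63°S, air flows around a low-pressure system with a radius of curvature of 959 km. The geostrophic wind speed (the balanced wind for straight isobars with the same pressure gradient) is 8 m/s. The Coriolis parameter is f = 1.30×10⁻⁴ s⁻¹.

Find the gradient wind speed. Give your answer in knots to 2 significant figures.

Around a low, centrifugal force acts outward with Coriolis, so pressure-gradient force balances both:
(1/ρ)|∂P/∂n| = fV + V²/R  →  V² + fR·V − fR·V_g = 0
With fR = 1.30×10⁻⁴ × 959×10³ m = 125 m/s:
V = [−fR + √((fR)² + 4 fR V_g)]/2 = [−125 + √(125² + 4×125×8)]/2 = 7.54 m/s
Subgeostrophic (V < V_g = 8 m/s), as expected around a low.
Converting: 7.54 m/s × 1.944 = 15 knots

15 knots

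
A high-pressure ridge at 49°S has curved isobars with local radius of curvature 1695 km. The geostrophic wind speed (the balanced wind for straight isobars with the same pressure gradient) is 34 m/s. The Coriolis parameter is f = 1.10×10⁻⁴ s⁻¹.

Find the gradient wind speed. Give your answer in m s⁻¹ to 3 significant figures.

44.7 m s⁻¹

Around a high, pressure-gradient force acts outward with centrifugal, so Coriolis balances both:
fV = (1/ρ)|∂P/∂n| + V²/R  →  V² − fR·V + fR·V_g = 0
With fR = 1.10×10⁻⁴ × 1695×10³ m = 186 m/s:
V = [fR − √((fR)² − 4 fR V_g)]/2 = [186 − √(186² − 4×186×34)]/2 = 44.7 m/s
Supergeostrophic (V > V_g = 34 m/s), as expected around a high.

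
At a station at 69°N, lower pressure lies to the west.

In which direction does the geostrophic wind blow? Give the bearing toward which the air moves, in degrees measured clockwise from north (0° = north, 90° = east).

000°

The pressure-gradient force points toward the west (bearing 270°).
Geostrophic balance: in the Northern Hemisphere the Coriolis force deflects motion to the right, so the geostrophic wind blows 90° to the right of the pressure-gradient force (low pressure on the left).
Rotating 270° by 90° clockwise gives 000° — the wind blows toward the north.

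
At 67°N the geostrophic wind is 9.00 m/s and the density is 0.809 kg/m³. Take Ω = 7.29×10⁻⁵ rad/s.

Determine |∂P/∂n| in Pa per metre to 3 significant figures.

9.77×10⁻⁴ Pa/m

Coriolis parameter at 67°N:
f = 2Ω sin φ = 2 × 7.29×10⁻⁵ × sin 67° = 1.34×10⁻⁴ s⁻¹
Geostrophic balance rearranged: |∂P/∂n| = f ρ V_g
|∂P/∂n| = 1.34×10⁻⁴ × 0.809 × 9.00 = 9.77×10⁻⁴ Pa/m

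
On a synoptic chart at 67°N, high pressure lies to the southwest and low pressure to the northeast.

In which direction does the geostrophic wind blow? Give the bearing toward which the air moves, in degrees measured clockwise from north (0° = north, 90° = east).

135°

The pressure-gradient force points toward the northeast (bearing 045°).
Geostrophic balance: in the Northern Hemisphere the Coriolis force deflects motion to the right, so the geostrophic wind blows 90° to the right of the pressure-gradient force (low pressure on the left).
Rotating 045° by 90° clockwise gives 135° — the wind blows toward the southeast.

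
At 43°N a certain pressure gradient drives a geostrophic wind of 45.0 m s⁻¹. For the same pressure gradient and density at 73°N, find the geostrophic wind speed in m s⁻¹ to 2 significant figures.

With the same pressure gradient and density, V_g ∝ 1/f ∝ 1/sin φ.
V₂ = V₁ · sin φ₁ / sin φ₂ = 45.0 × sin 43° / sin 73°
V₂ = 45.0 × 0.6820/0.9563 = 32 m s⁻¹

32 m s⁻¹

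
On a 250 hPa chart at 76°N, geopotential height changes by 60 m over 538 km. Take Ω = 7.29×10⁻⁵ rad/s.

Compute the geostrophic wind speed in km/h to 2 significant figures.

28 km/h

Coriolis parameter at 76°N:
f = 2Ω sin φ = 2 × 7.29×10⁻⁵ × sin 76° = 1.41×10⁻⁴ s⁻¹
Height gradient: |∂Z/∂n| = 60 m / 538000 m = 1.12×10⁻⁴
On a pressure surface, geostrophic balance gives V_g = (g/f)|∂Z/∂n|:
V_g = 9.81 × 1.12×10⁻⁴ / 1.41×10⁻⁴ = 7.73 m/s
Converting: 7.73 m/s × 3.6 = 28 km/h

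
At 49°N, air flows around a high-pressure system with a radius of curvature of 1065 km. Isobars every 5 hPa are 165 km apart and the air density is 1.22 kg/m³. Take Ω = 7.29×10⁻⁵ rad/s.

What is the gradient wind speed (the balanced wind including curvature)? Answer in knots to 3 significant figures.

Coriolis parameter at 49°N:
f = 2Ω sin φ = 2 × 7.29×10⁻⁵ × sin 49° = 1.10×10⁻⁴ s⁻¹
Pressure gradient: |∂P/∂n| = 500 Pa / 165000 m = 3.03×10⁻³ Pa/m
Geostrophic speed: V_g = |∂P/∂n|/(fρ) = 3.03×10⁻³/(1.10×10⁻⁴ × 1.22) = 22.6 m/s
Around a high, pressure-gradient force acts outward with centrifugal, so Coriolis balances both:
fV = (1/ρ)|∂P/∂n| + V²/R  →  V² − fR·V + fR·V_g = 0
With fR = 1.10×10⁻⁴ × 1065×10³ m = 117 m/s:
V = [fR − √((fR)² − 4 fR V_g)]/2 = [117 − √(117² − 4×117×22.6)]/2 = 30.5 m/s
Supergeostrophic (V > V_g = 22.6 m/s), as expected around a high.
Converting: 30.5 m/s × 1.944 = 59.3 knots

59.3 knots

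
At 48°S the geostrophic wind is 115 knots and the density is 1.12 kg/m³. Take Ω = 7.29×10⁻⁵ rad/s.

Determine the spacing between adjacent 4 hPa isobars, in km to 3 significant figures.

55.7 km

Coriolis parameter at 48°S:
f = 2Ω sin φ = 2 × 7.29×10⁻⁵ × sin 48° = 1.08×10⁻⁴ s⁻¹
Wind speed in SI: 115 knots = 59.2 m/s
Geostrophic balance rearranged: |∂P/∂n| = f ρ V_g
|∂P/∂n| = 1.08×10⁻⁴ × 1.12 × 59.2 = 7.18×10⁻³ Pa/m
Isobar spacing: Δn = ΔP/|∂P/∂n| = 400 Pa / 7.18×10⁻³ Pa/m = 55715 m ≈ 55.7 km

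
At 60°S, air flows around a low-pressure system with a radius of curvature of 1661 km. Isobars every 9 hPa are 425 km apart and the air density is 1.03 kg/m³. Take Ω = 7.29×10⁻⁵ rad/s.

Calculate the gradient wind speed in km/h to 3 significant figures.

Coriolis parameter at 60°S:
f = 2Ω sin φ = 2 × 7.29×10⁻⁵ × sin 60° = 1.26×10⁻⁴ s⁻¹
Pressure gradient: |∂P/∂n| = 900 Pa / 425000 m = 2.12×10⁻³ Pa/m
Geostrophic speed: V_g = |∂P/∂n|/(fρ) = 2.12×10⁻³/(1.26×10⁻⁴ × 1.03) = 16.3 m/s
Around a low, centrifugal force acts outward with Coriolis, so pressure-gradient force balances both:
(1/ρ)|∂P/∂n| = fV + V²/R  →  V² + fR·V − fR·V_g = 0
With fR = 1.26×10⁻⁴ × 1661×10³ m = 210 m/s:
V = [−fR + √((fR)² + 4 fR V_g)]/2 = [−210 + √(210² + 4×210×16.3)]/2 = 15.2 m/s
Subgeostrophic (V < V_g = 16.3 m/s), as expected around a low.
Converting: 15.2 m/s × 3.6 = 54.7 km/h

54.7 km/h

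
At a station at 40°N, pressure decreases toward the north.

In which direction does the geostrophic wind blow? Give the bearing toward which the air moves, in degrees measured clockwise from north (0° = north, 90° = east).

090°

The pressure-gradient force points toward the north (bearing 000°).
Geostrophic balance: in the Northern Hemisphere the Coriolis force deflects motion to the right, so the geostrophic wind blows 90° to the right of the pressure-gradient force (low pressure on the left).
Rotating 000° by 90° clockwise gives 090° — the wind blows toward the east.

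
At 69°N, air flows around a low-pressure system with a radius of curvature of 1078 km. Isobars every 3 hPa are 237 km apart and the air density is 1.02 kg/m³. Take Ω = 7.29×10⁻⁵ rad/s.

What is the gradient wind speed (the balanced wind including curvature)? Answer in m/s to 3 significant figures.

Coriolis parameter at 69°N:
f = 2Ω sin φ = 2 × 7.29×10⁻⁵ × sin 69° = 1.36×10⁻⁴ s⁻¹
Pressure gradient: |∂P/∂n| = 300 Pa / 237000 m = 1.27×10⁻³ Pa/m
Geostrophic speed: V_g = |∂P/∂n|/(fρ) = 1.27×10⁻³/(1.36×10⁻⁴ × 1.02) = 9.12 m/s
Around a low, centrifugal force acts outward with Coriolis, so pressure-gradient force balances both:
(1/ρ)|∂P/∂n| = fV + V²/R  →  V² + fR·V − fR·V_g = 0
With fR = 1.36×10⁻⁴ × 1078×10³ m = 147 m/s:
V = [−fR + √((fR)² + 4 fR V_g)]/2 = [−147 + √(147² + 4×147×9.12)]/2 = 8.61 m/s
Subgeostrophic (V < V_g = 9.12 m/s), as expected around a low.

8.61 m/s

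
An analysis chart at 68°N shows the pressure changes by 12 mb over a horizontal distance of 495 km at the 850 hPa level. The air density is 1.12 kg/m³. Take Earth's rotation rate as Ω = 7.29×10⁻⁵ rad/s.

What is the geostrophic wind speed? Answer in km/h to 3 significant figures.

57.6 km/h

Coriolis parameter at 68°N:
f = 2Ω sin φ = 2 × 7.29×10⁻⁵ × sin 68° = 1.35×10⁻⁴ s⁻¹
Pressure gradient: |∂P/∂n| = 1200 Pa / 495000 m = 2.42×10⁻³ Pa/m
Geostrophic balance (pressure-gradient force = Coriolis force):
V_g = (1/(fρ)) |∂P/∂n| = 2.42×10⁻³ / (1.35×10⁻⁴ × 1.12) = 16.0 m/s
Converting: 16.0 m/s × 3.6 = 57.6 km/h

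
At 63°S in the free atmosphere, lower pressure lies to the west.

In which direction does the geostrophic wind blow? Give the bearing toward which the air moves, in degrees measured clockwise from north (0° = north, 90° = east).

The pressure-gradient force points toward the west (bearing 270°).
Geostrophic balance: in the Southern Hemisphere the Coriolis force deflects motion to the left, so the geostrophic wind blows 90° to the left of the pressure-gradient force (low pressure on the right).
Rotating 270° by 90° counterclockwise gives 180° — the wind blows toward the south.

180°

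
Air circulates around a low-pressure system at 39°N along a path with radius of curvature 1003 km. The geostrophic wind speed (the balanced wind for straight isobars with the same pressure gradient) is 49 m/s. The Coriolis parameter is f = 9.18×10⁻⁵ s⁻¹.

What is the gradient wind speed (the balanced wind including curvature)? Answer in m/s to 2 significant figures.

35 m/s

Around a low, centrifugal force acts outward with Coriolis, so pressure-gradient force balances both:
(1/ρ)|∂P/∂n| = fV + V²/R  →  V² + fR·V − fR·V_g = 0
With fR = 9.18×10⁻⁵ × 1003×10³ m = 92.1 m/s:
V = [−fR + √((fR)² + 4 fR V_g)]/2 = [−92.1 + √(92.1² + 4×92.1×49)]/2 = 35.4 m/s
Subgeostrophic (V < V_g = 49 m/s), as expected around a low.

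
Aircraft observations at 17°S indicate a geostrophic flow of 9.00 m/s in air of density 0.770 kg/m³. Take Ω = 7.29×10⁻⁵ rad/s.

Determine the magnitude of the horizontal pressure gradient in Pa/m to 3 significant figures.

Coriolis parameter at 17°S:
f = 2Ω sin φ = 2 × 7.29×10⁻⁵ × sin 17° = 4.26×10⁻⁵ s⁻¹
Geostrophic balance rearranged: |∂P/∂n| = f ρ V_g
|∂P/∂n| = 4.26×10⁻⁵ × 0.770 × 9.00 = 2.95×10⁻⁴ Pa/m

2.95×10⁻⁴ Pa/m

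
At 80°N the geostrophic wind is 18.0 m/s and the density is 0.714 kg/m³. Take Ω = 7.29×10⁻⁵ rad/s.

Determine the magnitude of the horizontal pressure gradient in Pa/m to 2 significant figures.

Coriolis parameter at 80°N:
f = 2Ω sin φ = 2 × 7.29×10⁻⁵ × sin 80° = 1.44×10⁻⁴ s⁻¹
Geostrophic balance rearranged: |∂P/∂n| = f ρ V_g
|∂P/∂n| = 1.44×10⁻⁴ × 0.714 × 18.0 = 1.85×10⁻³ Pa/m

1.8×10⁻³ Pa/m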